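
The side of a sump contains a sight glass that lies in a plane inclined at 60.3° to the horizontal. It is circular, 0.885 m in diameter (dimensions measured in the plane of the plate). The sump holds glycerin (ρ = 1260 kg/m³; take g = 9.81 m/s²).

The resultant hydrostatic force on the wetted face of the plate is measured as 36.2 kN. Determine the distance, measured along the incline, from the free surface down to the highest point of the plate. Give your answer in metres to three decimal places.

y_top ≈ 5.038 m

γ = ρg = 1260 × 9.81 / 1000 = 12.3606 kN/m³.
A = π(0.4425)² = 0.615143 m².
From F = γ·h_c·A, the centroid depth is h_c = 36.2/(12.3606 × 0.615143) = 4.76094 m.
Let θ = 60.3° be the plate's angle to the horizontal; measure y along the incline from where the plane meets the free surface. Vertical depth h = y·sinθ with sinθ = 0.868632.
Along the incline, y_c = h_c/sinθ = 4.76094/0.868632 = 5.48096 m.
The centroid is at the centre, 0.4425 m below the top of the plate, so the highest point sits at y_top = 5.48096 − 0.4425 = 5.03846 m along the incline.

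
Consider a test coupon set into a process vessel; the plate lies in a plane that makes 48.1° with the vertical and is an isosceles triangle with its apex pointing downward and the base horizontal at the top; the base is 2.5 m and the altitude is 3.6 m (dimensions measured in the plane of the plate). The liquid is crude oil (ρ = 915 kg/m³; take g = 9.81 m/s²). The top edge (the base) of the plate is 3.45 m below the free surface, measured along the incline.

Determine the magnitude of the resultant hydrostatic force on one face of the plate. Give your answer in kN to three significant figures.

F ≈ 125 kN

γ = ρg = 915 × 9.81 / 1000 = 8.97615 kN/m³.
The plate makes 48.1° with the vertical, i.e. θ = 90° − 48.1° = 41.9° to the horizontal. Measuring y along the incline from the free-surface line, vertical depth h = y·sinθ with sinθ = 0.667833.
With the apex down, the centroid sits h/3 = 3.6/3 = 1.2 m below the base (the top edge), so y_c = 3.45 + 1.2 = 4.65 m and h_c = 4.65 × 0.667833 = 3.10542 m.
A = ½ × 2.5 × 3.6 = 4.5 m².
Resultant F = γ·h_c·A = 8.97615 × 3.10542 × 4.5 = 125.436 kN.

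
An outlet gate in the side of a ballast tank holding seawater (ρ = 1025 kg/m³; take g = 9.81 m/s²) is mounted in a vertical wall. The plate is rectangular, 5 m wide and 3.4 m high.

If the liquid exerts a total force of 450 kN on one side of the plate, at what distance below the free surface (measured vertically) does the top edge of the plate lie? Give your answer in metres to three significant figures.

γ = ρg = 1025 × 9.81 / 1000 = 10.05525 kN/m³.
A = 5 × 3.4 = 17 m².
From F = γ·h_c·A, the centroid depth is h_c = 450/(10.05525 × 17) = 2.63251 m.
The centroid lies 3.4/2 = 1.7 m below the top edge, so the top edge sits at h_top = 2.63251 − 1.7 = 0.93251 m below the surface.

d_top ≈ 0.933 m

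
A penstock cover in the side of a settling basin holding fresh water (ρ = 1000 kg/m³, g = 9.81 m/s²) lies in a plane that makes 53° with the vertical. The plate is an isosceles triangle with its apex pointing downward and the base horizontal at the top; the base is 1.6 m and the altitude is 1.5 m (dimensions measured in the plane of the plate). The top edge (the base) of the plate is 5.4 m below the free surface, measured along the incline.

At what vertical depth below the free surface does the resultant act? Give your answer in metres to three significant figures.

γ = ρg = 1000 × 9.81 = 9810 N/m³ = 9.81 kN/m³.
The plate makes 53° with the vertical, i.e. θ = 90° − 53° = 37° to the horizontal. Measuring y along the incline from the free-surface line, vertical depth h = y·sinθ with sinθ = 0.601815.
With the apex down, the centroid sits h/3 = 1.5/3 = 0.5 m below the base (the top edge), so y_c = 5.4 + 0.5 = 5.9 m and h_c = 5.9 × 0.601815 = 3.55071 m.
A = ½ × 1.6 × 1.5 = 1.2 m².
Resultant F = γ·h_c·A = 9.81 × 3.55071 × 1.2 = 41.799 kN.
I_c = b·h³/36 = 1.6 × 1.5³/36 = 0.15 m⁴.
Centre of pressure: y_p = y_c + I_c/(y_c·A) = 5.9 + 0.15/(5.9 × 1.2) = 5.9 + 0.0211864 = 5.92119 m along the plane.
Vertically, h_p = y_p·sinθ = 5.92119 × 0.601815 = 3.56346 m.

h_p = 3.56 m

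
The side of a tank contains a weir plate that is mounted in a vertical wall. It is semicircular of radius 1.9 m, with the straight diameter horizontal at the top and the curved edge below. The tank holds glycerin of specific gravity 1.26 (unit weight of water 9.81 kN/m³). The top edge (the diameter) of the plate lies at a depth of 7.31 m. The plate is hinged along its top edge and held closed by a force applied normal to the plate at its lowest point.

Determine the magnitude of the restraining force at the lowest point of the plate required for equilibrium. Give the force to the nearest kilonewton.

γ = 1.26 × 9.81 = 12.3606 kN/m³.
The centroid of a semicircle lies 4r/(3π) = 0.806385 m from the diameter, here below the top edge, so the centroid depth is h_c = 7.31 + 0.806385 = 8.11638 m.
A = πr²/2 = π × 1.9²/2 = 5.67057 m².
Resultant F = γ·h_c·A = 12.3606 × 8.11638 × 5.67057 = 568.89 kN.
I_c = (π/8 − 8/(9π))·r⁴ = 0.109757 × 1.9⁴ = 1.43036 m⁴.
Centre of pressure: y_p = y_c + I_c/(y_c·A) = 8.11638 + 1.43036/(8.11638 × 5.67057) = 8.11638 + 0.0310782 = 8.14746 m along the plane.
The resultant acts 0.806385 + 0.0310782 = 0.837463 m (along the plate) below the hinge at the top edge, so the moment about the hinge is M = F × 0.837463 = 568.89 × 0.837463 = 476.424 kN·m.
A normal force at the bottom, 1.9 m from the hinge, must supply this moment: P = 476.424/1.9 = 250.749 kN.

P ≈ 251 kN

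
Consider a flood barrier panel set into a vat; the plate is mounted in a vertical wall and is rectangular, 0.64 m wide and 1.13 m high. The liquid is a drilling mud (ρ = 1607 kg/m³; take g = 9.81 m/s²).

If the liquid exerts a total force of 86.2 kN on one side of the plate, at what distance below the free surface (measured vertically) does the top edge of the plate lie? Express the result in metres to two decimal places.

d_top ≈ 7.00 m

γ = ρg = 1607 × 9.81 / 1000 = 15.76467 kN/m³.
A = 0.64 × 1.13 = 0.7232 m².
From F = γ·h_c·A, the centroid depth is h_c = 86.2/(15.76467 × 0.7232) = 7.56073 m.
The centroid lies 1.13/2 = 0.565 m below the top edge, so the top edge sits at h_top = 7.56073 − 0.565 = 6.99573 m below the surface.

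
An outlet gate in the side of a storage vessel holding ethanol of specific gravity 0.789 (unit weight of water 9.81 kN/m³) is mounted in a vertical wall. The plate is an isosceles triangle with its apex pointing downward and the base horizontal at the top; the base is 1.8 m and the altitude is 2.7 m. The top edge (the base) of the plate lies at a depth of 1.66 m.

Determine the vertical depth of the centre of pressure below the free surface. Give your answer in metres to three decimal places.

γ = 0.789 × 9.81 = 7.74009 kN/m³.
With the apex down, the centroid sits h/3 = 2.7/3 = 0.9 m below the base (the top edge), so the centroid depth is h_c = 1.66 + 0.9 = 2.56 m.
A = ½ × 1.8 × 2.7 = 2.43 m².
Resultant F = γ·h_c·A = 7.74009 × 2.56 × 2.43 = 48.1496 kN.
I_c = b·h³/36 = 1.8 × 2.7³/36 = 0.98415 m⁴.
Centre of pressure: y_p = y_c + I_c/(y_c·A) = 2.56 + 0.98415/(2.56 × 2.43) = 2.56 + 0.158203 = 2.7182 m along the plane.

h_p = 2.718 m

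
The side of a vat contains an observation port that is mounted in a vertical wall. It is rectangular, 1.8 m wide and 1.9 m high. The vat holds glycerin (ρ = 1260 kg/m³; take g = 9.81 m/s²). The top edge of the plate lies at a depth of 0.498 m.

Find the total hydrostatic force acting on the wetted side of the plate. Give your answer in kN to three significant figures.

F ≈ 61.2 kN

γ = ρg = 1260 × 9.81 / 1000 = 12.3606 kN/m³.
The centroid lies 1.9/2 = 0.95 m below the top edge, so the centroid depth is h_c = 0.498 + 0.95 = 1.448 m.
A = 1.8 × 1.9 = 3.42 m².
Resultant F = γ·h_c·A = 12.3606 × 1.448 × 3.42 = 61.2117 kN.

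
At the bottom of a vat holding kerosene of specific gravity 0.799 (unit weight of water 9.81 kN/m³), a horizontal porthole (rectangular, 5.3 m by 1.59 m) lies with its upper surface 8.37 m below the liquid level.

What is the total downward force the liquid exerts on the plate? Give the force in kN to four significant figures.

γ = 0.799 × 9.81 = 7.83819 kN/m³.
The plate is horizontal, so pressure is uniform at p = γ·h = 7.83819 × 8.37 = 65.6057 kN/m².
A = 5.3 × 1.59 = 8.427 m².
F = p·A = 65.6057 × 8.427 = 552.859 kN.

F ≈ 552.9 kN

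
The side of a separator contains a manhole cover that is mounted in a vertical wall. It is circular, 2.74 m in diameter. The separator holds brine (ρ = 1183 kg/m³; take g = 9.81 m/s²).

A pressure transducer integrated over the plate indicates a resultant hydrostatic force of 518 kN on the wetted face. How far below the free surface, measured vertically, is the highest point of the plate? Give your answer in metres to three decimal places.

γ = ρg = 1183 × 9.81 / 1000 = 11.60523 kN/m³.
A = π(1.37)² = 5.89646 m².
From F = γ·h_c·A, the centroid depth is h_c = 518/(11.60523 × 5.89646) = 7.5698 m.
The centroid is at the centre, 1.37 m below the top of the plate, so the highest point sits at h_top = 7.5698 − 1.37 = 6.1998 m below the surface.

d_top ≈ 6.200 m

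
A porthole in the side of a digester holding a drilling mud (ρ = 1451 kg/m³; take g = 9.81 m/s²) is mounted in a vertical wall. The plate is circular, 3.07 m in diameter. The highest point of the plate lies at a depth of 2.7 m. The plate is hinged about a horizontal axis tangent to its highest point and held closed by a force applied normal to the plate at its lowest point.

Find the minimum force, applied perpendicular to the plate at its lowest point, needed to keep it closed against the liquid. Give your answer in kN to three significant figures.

P ≈ 243 kN

γ = ρg = 1451 × 9.81 / 1000 = 14.23431 kN/m³.
The centroid is at the centre, 1.535 m below the top of the plate, so the centroid depth is h_c = 2.7 + 1.535 = 4.235 m.
A = π(1.535)² = 7.4023 m².
Resultant F = γ·h_c·A = 14.23431 × 4.235 × 7.4023 = 446.228 kN.
I_c = πr⁴/4 = π × 1.535⁴/4 = 4.36037 m⁴.
Centre of pressure: y_p = y_c + I_c/(y_c·A) = 4.235 + 4.36037/(4.235 × 7.4023) = 4.235 + 0.139092 = 4.37409 m along the plane.
The resultant acts 1.535 + 0.139092 = 1.67409 m (along the plate) below the hinge at the top edge, so the moment about the hinge is M = F × 1.67409 = 446.228 × 1.67409 = 747.026 kN·m.
A normal force at the bottom, 3.07 m from the hinge, must supply this moment: P = 747.026/3.07 = 243.331 kN.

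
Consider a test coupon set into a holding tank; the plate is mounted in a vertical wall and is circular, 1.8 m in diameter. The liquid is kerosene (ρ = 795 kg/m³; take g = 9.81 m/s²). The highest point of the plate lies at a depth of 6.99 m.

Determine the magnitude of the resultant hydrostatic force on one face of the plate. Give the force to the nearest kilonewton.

F ≈ 157 kN

γ = ρg = 795 × 9.81 / 1000 = 7.79895 kN/m³.
The centroid is at the centre, 0.9 m below the top of the plate, so the centroid depth is h_c = 6.99 + 0.9 = 7.89 m.
A = π(0.9)² = 2.54469 m².
Resultant F = γ·h_c·A = 7.79895 × 7.89 × 2.54469 = 156.584 kN.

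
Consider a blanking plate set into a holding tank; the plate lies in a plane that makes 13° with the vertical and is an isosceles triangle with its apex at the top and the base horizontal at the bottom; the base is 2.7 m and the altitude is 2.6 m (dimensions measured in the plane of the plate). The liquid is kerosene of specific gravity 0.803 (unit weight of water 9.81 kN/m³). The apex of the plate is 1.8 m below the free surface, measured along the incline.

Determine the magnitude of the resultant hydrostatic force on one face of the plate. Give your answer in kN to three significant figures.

F ≈ 95.2 kN

γ = 0.803 × 9.81 = 7.87743 kN/m³.
The plate makes 13° with the vertical, i.e. θ = 90° − 13° = 77° to the horizontal. Measuring y along the incline from the free-surface line, vertical depth h = y·sinθ with sinθ = 0.974370.
With the apex up, the centroid sits 2h/3 = 2 × 2.6/3 = 1.73333 m below the apex, so y_c = 1.8 + 1.73333 = 3.53333 m and h_c = 3.53333 × 0.974370 = 3.44277 m.
A = ½ × 2.7 × 2.6 = 3.51 m².
Resultant F = γ·h_c·A = 7.87743 × 3.44277 × 3.51 = 95.1918 kN.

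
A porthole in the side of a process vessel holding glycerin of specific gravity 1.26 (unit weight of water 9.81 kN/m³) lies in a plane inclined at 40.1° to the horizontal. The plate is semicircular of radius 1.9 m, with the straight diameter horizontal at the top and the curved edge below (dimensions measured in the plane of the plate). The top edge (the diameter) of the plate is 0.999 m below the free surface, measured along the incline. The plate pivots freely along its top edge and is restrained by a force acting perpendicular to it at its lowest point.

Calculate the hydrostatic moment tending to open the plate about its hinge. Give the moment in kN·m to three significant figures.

M ≈ 77.1 kN·m

γ = 1.26 × 9.81 = 12.3606 kN/m³.
Let θ = 40.1° be the plate's angle to the horizontal; measure y along the incline from where the plane meets the free surface. Vertical depth h = y·sinθ with sinθ = 0.644124.
The centroid of a semicircle lies 4r/(3π) = 0.806385 m from the diameter, here below the top edge, so y_c = 0.999 + 0.806385 = 1.80539 m and h_c = 1.80539 × 0.644124 = 1.1629 m.
A = πr²/2 = π × 1.9²/2 = 5.67057 m².
Resultant F = γ·h_c·A = 12.3606 × 1.1629 × 5.67057 = 81.5096 kN.
I_c = (π/8 − 8/(9π))·r⁴ = 0.109757 × 1.9⁴ = 1.43036 m⁴.
Centre of pressure: y_p = y_c + I_c/(y_c·A) = 1.80539 + 1.43036/(1.80539 × 5.67057) = 1.80539 + 0.139716 = 1.94511 m along the plane.
The resultant acts 0.806385 + 0.139716 = 0.946101 m (along the plate) below the hinge at the top edge, so the moment about the hinge is M = F × 0.946101 = 81.5096 × 0.946101 = 77.1163 kN·m.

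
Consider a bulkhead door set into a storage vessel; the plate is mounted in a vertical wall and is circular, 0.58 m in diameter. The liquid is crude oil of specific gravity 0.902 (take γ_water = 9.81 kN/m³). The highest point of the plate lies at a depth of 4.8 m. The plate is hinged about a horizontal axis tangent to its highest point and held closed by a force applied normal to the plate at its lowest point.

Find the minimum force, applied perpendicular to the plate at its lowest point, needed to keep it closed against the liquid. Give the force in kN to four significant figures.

P ≈ 6.035 kN

γ = 0.902 × 9.81 = 8.84862 kN/m³.
The centroid is at the centre, 0.29 m below the top of the plate, so the centroid depth is h_c = 4.8 + 0.29 = 5.09 m.
A = π(0.29)² = 0.264208 m².
Resultant F = γ·h_c·A = 8.84862 × 5.09 × 0.264208 = 11.8998 kN.
I_c = πr⁴/4 = π × 0.29⁴/4 = 0.00555497 m⁴.
Centre of pressure: y_p = y_c + I_c/(y_c·A) = 5.09 + 0.00555497/(5.09 × 0.264208) = 5.09 + 0.00413065 = 5.09413 m along the plane.
The resultant acts 0.29 + 0.00413065 = 0.294131 m (along the plate) below the hinge at the top edge, so the moment about the hinge is M = F × 0.294131 = 11.8998 × 0.294131 = 3.5001 kN·m.
A normal force at the bottom, 0.58 m from the hinge, must supply this moment: P = 3.5001/0.58 = 6.03466 kN.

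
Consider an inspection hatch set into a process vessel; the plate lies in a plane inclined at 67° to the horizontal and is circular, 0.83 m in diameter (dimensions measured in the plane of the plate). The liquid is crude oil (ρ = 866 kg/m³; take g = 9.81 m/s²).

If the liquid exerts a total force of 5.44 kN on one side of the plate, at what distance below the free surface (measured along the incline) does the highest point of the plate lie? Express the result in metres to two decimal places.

γ = ρg = 866 × 9.81 / 1000 = 8.49546 kN/m³.
A = π(0.415)² = 0.541061 m².
From F = γ·h_c·A, the centroid depth is h_c = 5.44/(8.49546 × 0.541061) = 1.18349 m.
Let θ = 67° be the plate's angle to the horizontal; measure y along the incline from where the plane meets the free surface. Vertical depth h = y·sinθ with sinθ = 0.920505.
Along the incline, y_c = h_c/sinθ = 1.18349/0.920505 = 1.2857 m.
The centroid is at the centre, 0.415 m below the top of the plate, so the highest point sits at y_top = 1.2857 − 0.415 = 0.8707 m along the incline.

y_top ≈ 0.87 m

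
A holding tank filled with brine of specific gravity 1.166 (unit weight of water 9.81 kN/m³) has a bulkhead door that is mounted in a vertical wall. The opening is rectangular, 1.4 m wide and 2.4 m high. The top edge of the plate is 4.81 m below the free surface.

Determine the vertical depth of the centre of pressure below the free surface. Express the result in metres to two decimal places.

h_p = 6.09 m

γ = 1.166 × 9.81 = 11.43846 kN/m³.
The centroid lies 2.4/2 = 1.2 m below the top edge, so the centroid depth is h_c = 4.81 + 1.2 = 6.01 m.
A = 1.4 × 2.4 = 3.36 m².
Resultant F = γ·h_c·A = 11.43846 × 6.01 × 3.36 = 230.984 kN.
I_c = b·h³/12 = 1.4 × 2.4³/12 = 1.6128 m⁴.
Centre of pressure: y_p = y_c + I_c/(y_c·A) = 6.01 + 1.6128/(6.01 × 3.36) = 6.01 + 0.0798669 = 6.08987 m along the plane.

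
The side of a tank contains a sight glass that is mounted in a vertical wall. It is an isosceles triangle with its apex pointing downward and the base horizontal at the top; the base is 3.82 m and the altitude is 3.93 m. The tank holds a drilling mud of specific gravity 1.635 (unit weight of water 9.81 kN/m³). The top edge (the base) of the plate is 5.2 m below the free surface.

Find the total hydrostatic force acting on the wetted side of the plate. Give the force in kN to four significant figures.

F ≈ 783.8 kN

γ = 1.635 × 9.81 = 16.03935 kN/m³.
With the apex down, the centroid sits h/3 = 3.93/3 = 1.31 m below the base (the top edge), so the centroid depth is h_c = 5.2 + 1.31 = 6.51 m.
A = ½ × 3.82 × 3.93 = 7.5063 m².
Resultant F = γ·h_c·A = 16.03935 × 6.51 × 7.5063 = 783.779 kN.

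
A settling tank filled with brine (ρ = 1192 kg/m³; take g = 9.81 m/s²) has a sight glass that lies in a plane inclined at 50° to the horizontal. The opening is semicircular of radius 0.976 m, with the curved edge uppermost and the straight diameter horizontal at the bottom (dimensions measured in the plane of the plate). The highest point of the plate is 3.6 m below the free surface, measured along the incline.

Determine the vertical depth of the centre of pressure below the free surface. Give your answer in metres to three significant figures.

h_p = 3.20 m

γ = ρg = 1192 × 9.81 / 1000 = 11.69352 kN/m³.
Let θ = 50° be the plate's angle to the horizontal; measure y along the incline from where the plane meets the free surface. Vertical depth h = y·sinθ with sinθ = 0.766044.
The centroid lies 4r/(3π) = 0.414227 m above the diameter, so r − 4r/(3π) = 0.976 − 0.414227 = 0.561773 m below the topmost point, so y_c = 3.6 + 0.561773 = 4.16177 m and h_c = 4.16177 × 0.766044 = 3.1881 m.
A = πr²/2 = π × 0.976²/2 = 1.4963 m².
Resultant F = γ·h_c·A = 11.69352 × 3.1881 × 1.4963 = 55.7822 kN.
I_c = (π/8 − 8/(9π))·r⁴ = 0.109757 × 0.976⁴ = 0.0995936 m⁴.
Centre of pressure: y_p = y_c + I_c/(y_c·A) = 4.16177 + 0.0995936/(4.16177 × 1.4963) = 4.16177 + 0.0159932 = 4.17776 m along the plane.
Vertically, h_p = y_p·sinθ = 4.17776 × 0.766044 = 3.20035 m.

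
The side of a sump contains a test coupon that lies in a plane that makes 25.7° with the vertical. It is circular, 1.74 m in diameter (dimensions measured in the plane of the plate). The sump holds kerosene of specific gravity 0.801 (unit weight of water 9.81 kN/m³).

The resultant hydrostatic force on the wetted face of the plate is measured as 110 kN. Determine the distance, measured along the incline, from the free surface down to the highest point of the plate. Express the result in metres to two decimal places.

γ = 0.801 × 9.81 = 7.85781 kN/m³.
A = π(0.87)² = 2.37787 m².
From F = γ·h_c·A, the centroid depth is h_c = 110/(7.85781 × 2.37787) = 5.88712 m.
The plate makes 25.7° with the vertical, i.e. θ = 90° − 25.7° = 64.3° to the horizontal. Measuring y along the incline from the free-surface line, vertical depth h = y·sinθ with sinθ = 0.901077.
Along the incline, y_c = h_c/sinθ = 5.88712/0.901077 = 6.53343 m.
The centroid is at the centre, 0.87 m below the top of the plate, so the highest point sits at y_top = 6.53343 − 0.87 = 5.66343 m along the incline.

y_top ≈ 5.66 m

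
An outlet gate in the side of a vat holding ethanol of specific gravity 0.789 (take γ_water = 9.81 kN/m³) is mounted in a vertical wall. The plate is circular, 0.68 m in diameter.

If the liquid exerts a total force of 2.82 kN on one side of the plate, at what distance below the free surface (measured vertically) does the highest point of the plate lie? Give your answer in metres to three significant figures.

d_top ≈ 0.663 m

γ = 0.789 × 9.81 = 7.74009 kN/m³.
A = π(0.34)² = 0.363168 m².
From F = γ·h_c·A, the centroid depth is h_c = 2.82/(7.74009 × 0.363168) = 1.00322 m.
The centroid is at the centre, 0.34 m below the top of the plate, so the highest point sits at h_top = 1.00322 − 0.34 = 0.66322 m below the surface.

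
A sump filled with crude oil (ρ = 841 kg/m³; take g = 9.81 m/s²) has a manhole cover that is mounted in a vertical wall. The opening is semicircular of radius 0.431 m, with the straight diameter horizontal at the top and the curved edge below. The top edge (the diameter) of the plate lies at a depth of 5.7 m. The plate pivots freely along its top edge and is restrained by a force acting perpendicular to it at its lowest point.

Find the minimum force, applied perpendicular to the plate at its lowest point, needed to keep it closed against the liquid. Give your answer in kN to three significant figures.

γ = ρg = 841 × 9.81 / 1000 = 8.25021 kN/m³.
The centroid of a semicircle lies 4r/(3π) = 0.182922 m from the diameter, here below the top edge, so the centroid depth is h_c = 5.7 + 0.182922 = 5.88292 m.
A = πr²/2 = π × 0.431²/2 = 0.291793 m².
Resultant F = γ·h_c·A = 8.25021 × 5.88292 × 0.291793 = 14.1623 kN.
I_c = (π/8 − 8/(9π))·r⁴ = 0.109757 × 0.431⁴ = 0.0037874 m⁴.
Centre of pressure: y_p = y_c + I_c/(y_c·A) = 5.88292 + 0.0037874/(5.88292 × 0.291793) = 5.88292 + 0.00220634 = 5.88513 m along the plane.
The resultant acts 0.182922 + 0.00220634 = 0.185128 m (along the plate) below the hinge at the top edge, so the moment about the hinge is M = F × 0.185128 = 14.1623 × 0.185128 = 2.62184 kN·m.
A normal force at the bottom, 0.431 m from the hinge, must supply this moment: P = 2.62184/0.431 = 6.08316 kN.

P ≈ 6.08 kN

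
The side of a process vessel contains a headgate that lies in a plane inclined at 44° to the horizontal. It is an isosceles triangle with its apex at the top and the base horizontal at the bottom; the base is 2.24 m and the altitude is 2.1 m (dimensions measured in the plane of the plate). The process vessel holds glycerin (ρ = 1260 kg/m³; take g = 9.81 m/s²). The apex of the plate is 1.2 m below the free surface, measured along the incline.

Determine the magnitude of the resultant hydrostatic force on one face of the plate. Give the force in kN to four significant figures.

γ = ρg = 1260 × 9.81 / 1000 = 12.3606 kN/m³.
Let θ = 44° be the plate's angle to the horizontal; measure y along the incline from where the plane meets the free surface. Vertical depth h = y·sinθ with sinθ = 0.694658.
With the apex up, the centroid sits 2h/3 = 2 × 2.1/3 = 1.4 m below the apex, so y_c = 1.2 + 1.4 = 2.6 m and h_c = 2.6 × 0.694658 = 1.80611 m.
A = ½ × 2.24 × 2.1 = 2.352 m².
Resultant F = γ·h_c·A = 12.3606 × 1.80611 × 2.352 = 52.5075 kN.

F ≈ 52.51 kN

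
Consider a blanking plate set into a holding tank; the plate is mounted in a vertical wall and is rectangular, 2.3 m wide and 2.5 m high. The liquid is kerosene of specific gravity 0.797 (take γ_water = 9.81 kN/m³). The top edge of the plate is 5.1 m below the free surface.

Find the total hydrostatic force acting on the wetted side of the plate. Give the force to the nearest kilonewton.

γ = 0.797 × 9.81 = 7.81857 kN/m³.
The centroid lies 2.5/2 = 1.25 m below the top edge, so the centroid depth is h_c = 5.1 + 1.25 = 6.35 m.
A = 2.3 × 2.5 = 5.75 m².
Resultant F = γ·h_c·A = 7.81857 × 6.35 × 5.75 = 285.476 kN.

F ≈ 285 kN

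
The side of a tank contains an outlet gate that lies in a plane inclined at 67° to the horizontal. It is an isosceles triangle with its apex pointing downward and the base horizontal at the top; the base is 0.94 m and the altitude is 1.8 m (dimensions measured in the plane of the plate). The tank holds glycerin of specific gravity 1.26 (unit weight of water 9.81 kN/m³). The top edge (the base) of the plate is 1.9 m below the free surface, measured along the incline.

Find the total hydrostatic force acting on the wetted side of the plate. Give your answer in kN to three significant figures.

F ≈ 24.1 kN

γ = 1.26 × 9.81 = 12.3606 kN/m³.
Let θ = 67° be the plate's angle to the horizontal; measure y along the incline from where the plane meets the free surface. Vertical depth h = y·sinθ with sinθ = 0.920505.
With the apex down, the centroid sits h/3 = 1.8/3 = 0.6 m below the base (the top edge), so y_c = 1.9 + 0.6 = 2.5 m and h_c = 2.5 × 0.920505 = 2.30126 m.
A = ½ × 0.94 × 1.8 = 0.846 m².
Resultant F = γ·h_c·A = 12.3606 × 2.30126 × 0.846 = 24.0644 kN.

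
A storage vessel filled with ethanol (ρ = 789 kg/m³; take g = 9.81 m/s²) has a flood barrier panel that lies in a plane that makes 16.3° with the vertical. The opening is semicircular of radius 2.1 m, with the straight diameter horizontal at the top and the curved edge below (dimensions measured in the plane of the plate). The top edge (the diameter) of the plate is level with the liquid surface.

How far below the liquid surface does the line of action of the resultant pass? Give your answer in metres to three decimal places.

γ = ρg = 789 × 9.81 / 1000 = 7.74009 kN/m³.
The plate makes 16.3° with the vertical, i.e. θ = 90° − 16.3° = 73.7° to the horizontal. Measuring y along the incline from the free-surface line, vertical depth h = y·sinθ with sinθ = 0.959805.
The centroid of a semicircle lies 4r/(3π) = 0.891268 m from the diameter, here below the top edge, so y_c = 0.891268 m and h_c = 0.891268 × 0.959805 = 0.855443 m.
A = πr²/2 = π × 2.1²/2 = 6.92721 m².
Resultant F = γ·h_c·A = 7.74009 × 0.855443 × 6.92721 = 45.8665 kN.
I_c = (π/8 − 8/(9π))·r⁴ = 0.109757 × 2.1⁴ = 2.13457 m⁴.
Centre of pressure: y_p = y_c + I_c/(y_c·A) = 0.891268 + 2.13457/(0.891268 × 6.92721) = 0.891268 + 0.345735 = 1.237 m along the plane.
Vertically, h_p = y_p·sinθ = 1.237 × 0.959805 = 1.18728 m.

h_p = 1.187 m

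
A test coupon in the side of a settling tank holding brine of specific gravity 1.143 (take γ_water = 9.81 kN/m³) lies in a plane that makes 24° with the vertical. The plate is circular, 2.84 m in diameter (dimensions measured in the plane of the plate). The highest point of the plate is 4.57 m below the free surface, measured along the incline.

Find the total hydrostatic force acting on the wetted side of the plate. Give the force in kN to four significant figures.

γ = 1.143 × 9.81 = 11.21283 kN/m³.
The plate makes 24° with the vertical, i.e. θ = 90° − 24° = 66° to the horizontal. Measuring y along the incline from the free-surface line, vertical depth h = y·sinθ with sinθ = 0.913545.
The centroid is at the centre, 1.42 m below the top of the plate, so y_c = 4.57 + 1.42 = 5.99 m and h_c = 5.99 × 0.913545 = 5.47213 m.
A = π(1.42)² = 6.33471 m².
Resultant F = γ·h_c·A = 11.21283 × 5.47213 × 6.33471 = 388.686 kN.

F ≈ 388.7 kN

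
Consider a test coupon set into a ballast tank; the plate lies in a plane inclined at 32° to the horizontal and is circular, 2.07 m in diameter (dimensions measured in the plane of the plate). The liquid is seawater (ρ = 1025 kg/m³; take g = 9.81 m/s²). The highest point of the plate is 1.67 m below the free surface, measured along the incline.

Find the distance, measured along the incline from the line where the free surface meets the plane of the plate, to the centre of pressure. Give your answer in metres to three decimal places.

y_p = 2.804 m

γ = ρg = 1025 × 9.81 / 1000 = 10.05525 kN/m³.
Let θ = 32° be the plate's angle to the horizontal; measure y along the incline from where the plane meets the free surface. Vertical depth h = y·sinθ with sinθ = 0.529919.
The centroid is at the centre, 1.035 m below the top of the plate, so y_c = 1.67 + 1.035 = 2.705 m and h_c = 2.705 × 0.529919 = 1.43343 m.
A = π(1.035)² = 3.36535 m².
Resultant F = γ·h_c·A = 10.05525 × 1.43343 × 3.36535 = 48.5065 kN.
I_c = πr⁴/4 = π × 1.035⁴/4 = 0.901262 m⁴.
Centre of pressure: y_p = y_c + I_c/(y_c·A) = 2.705 + 0.901262/(2.705 × 3.36535) = 2.705 + 0.0990042 = 2.804 m along the plane.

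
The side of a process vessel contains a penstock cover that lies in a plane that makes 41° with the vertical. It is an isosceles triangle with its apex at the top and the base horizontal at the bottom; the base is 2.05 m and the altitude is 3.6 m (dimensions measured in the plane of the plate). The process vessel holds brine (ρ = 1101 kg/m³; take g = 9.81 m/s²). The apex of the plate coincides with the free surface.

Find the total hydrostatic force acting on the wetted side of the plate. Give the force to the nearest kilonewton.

γ = ρg = 1101 × 9.81 / 1000 = 10.80081 kN/m³.
The plate makes 41° with the vertical, i.e. θ = 90° − 41° = 49° to the horizontal. Measuring y along the incline from the free-surface line, vertical depth h = y·sinθ with sinθ = 0.754710.
With the apex up, the centroid sits 2h/3 = 2 × 3.6/3 = 2.4 m below the apex, so y_c = 2.4 m and h_c = 2.4 × 0.754710 = 1.8113 m.
A = ½ × 2.05 × 3.6 = 3.69 m².
Resultant F = γ·h_c·A = 10.80081 × 1.8113 × 3.69 = 72.1893 kN.

F ≈ 72 kN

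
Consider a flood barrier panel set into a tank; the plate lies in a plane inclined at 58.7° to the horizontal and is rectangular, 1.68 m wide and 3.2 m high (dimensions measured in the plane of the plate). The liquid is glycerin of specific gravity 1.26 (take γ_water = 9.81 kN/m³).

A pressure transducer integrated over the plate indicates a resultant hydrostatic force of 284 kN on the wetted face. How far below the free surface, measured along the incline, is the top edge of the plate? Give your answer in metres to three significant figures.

y_top ≈ 3.40 m

γ = 1.26 × 9.81 = 12.3606 kN/m³.
A = 1.68 × 3.2 = 5.376 m².
From F = γ·h_c·A, the centroid depth is h_c = 284/(12.3606 × 5.376) = 4.27385 m.
Let θ = 58.7° be the plate's angle to the horizontal; measure y along the incline from where the plane meets the free surface. Vertical depth h = y·sinθ with sinθ = 0.854459.
Along the incline, y_c = h_c/sinθ = 4.27385/0.854459 = 5.00182 m.
The centroid lies 3.2/2 = 1.6 m below the top edge, so the top edge sits at y_top = 5.00182 − 1.6 = 3.40182 m along the incline.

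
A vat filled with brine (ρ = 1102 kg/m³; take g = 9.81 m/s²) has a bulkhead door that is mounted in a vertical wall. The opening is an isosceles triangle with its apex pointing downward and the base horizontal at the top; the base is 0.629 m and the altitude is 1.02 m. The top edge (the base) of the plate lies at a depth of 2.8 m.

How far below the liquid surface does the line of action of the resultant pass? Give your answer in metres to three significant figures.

h_p = 3.16 m

γ = ρg = 1102 × 9.81 / 1000 = 10.81062 kN/m³.
With the apex down, the centroid sits h/3 = 1.02/3 = 0.34 m below the base (the top edge), so the centroid depth is h_c = 2.8 + 0.34 = 3.14 m.
A = ½ × 0.629 × 1.02 = 0.32079 m².
Resultant F = γ·h_c·A = 10.81062 × 3.14 × 0.32079 = 10.8893 kN.
I_c = b·h³/36 = 0.629 × 1.02³/36 = 0.0185417 m⁴.
Centre of pressure: y_p = y_c + I_c/(y_c·A) = 3.14 + 0.0185417/(3.14 × 0.32079) = 3.14 + 0.0184077 = 3.15841 m along the plane.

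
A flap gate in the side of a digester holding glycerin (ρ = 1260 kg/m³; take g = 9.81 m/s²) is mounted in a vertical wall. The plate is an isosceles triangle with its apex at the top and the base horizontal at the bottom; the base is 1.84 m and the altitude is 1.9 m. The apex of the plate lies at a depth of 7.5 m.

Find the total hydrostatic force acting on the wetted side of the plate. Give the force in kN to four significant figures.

F ≈ 189.4 kN

γ = ρg = 1260 × 9.81 / 1000 = 12.3606 kN/m³.
With the apex up, the centroid sits 2h/3 = 2 × 1.9/3 = 1.26667 m below the apex, so the centroid depth is h_c = 7.5 + 1.26667 = 8.76667 m.
A = ½ × 1.84 × 1.9 = 1.748 m².
Resultant F = γ·h_c·A = 12.3606 × 8.76667 × 1.748 = 189.416 kN.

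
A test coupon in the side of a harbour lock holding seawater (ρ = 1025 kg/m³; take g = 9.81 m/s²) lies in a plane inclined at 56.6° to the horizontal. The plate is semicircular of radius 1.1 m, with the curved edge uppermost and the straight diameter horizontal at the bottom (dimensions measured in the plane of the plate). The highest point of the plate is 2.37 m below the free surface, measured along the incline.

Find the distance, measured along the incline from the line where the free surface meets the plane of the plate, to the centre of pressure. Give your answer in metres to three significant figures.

y_p = 3.03 m

γ = ρg = 1025 × 9.81 / 1000 = 10.05525 kN/m³.
Let θ = 56.6° be the plate's angle to the horizontal; measure y along the incline from where the plane meets the free surface. Vertical depth h = y·sinθ with sinθ = 0.834848.
The centroid lies 4r/(3π) = 0.466854 m above the diameter, so r − 4r/(3π) = 1.1 − 0.466854 = 0.633146 m below the topmost point, so y_c = 2.37 + 0.633146 = 3.00315 m and h_c = 3.00315 × 0.834848 = 2.50717 m.
A = πr²/2 = π × 1.1²/2 = 1.90066 m².
Resultant F = γ·h_c·A = 10.05525 × 2.50717 × 1.90066 = 47.9161 kN.
I_c = (π/8 − 8/(9π))·r⁴ = 0.109757 × 1.1⁴ = 0.160695 m⁴.
Centre of pressure: y_p = y_c + I_c/(y_c·A) = 3.00315 + 0.160695/(3.00315 × 1.90066) = 3.00315 + 0.0281528 = 3.0313 m along the plane.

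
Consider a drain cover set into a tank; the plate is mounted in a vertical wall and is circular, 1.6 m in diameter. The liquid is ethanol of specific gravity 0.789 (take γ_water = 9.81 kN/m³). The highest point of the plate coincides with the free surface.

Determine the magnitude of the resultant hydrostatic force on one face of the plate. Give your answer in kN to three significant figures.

F ≈ 12.4 kN

γ = 0.789 × 9.81 = 7.74009 kN/m³.
The centroid is at the centre, 0.8 m below the top of the plate, so the centroid depth is h_c = 0.8 m.
A = π(0.8)² = 2.01062 m².
Resultant F = γ·h_c·A = 7.74009 × 0.8 × 2.01062 = 12.4499 kN.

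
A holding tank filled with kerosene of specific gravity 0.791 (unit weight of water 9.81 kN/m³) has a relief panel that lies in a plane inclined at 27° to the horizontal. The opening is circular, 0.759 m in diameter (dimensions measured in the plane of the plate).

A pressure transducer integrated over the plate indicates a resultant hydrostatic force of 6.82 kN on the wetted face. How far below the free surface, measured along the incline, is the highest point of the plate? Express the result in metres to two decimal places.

y_top ≈ 3.90 m

γ = 0.791 × 9.81 = 7.75971 kN/m³.
A = π(0.3795)² = 0.452453 m².
From F = γ·h_c·A, the centroid depth is h_c = 6.82/(7.75971 × 0.452453) = 1.94252 m.
Let θ = 27° be the plate's angle to the horizontal; measure y along the incline from where the plane meets the free surface. Vertical depth h = y·sinθ with sinθ = 0.453990.
Along the incline, y_c = h_c/sinθ = 1.94252/0.453990 = 4.27877 m.
The centroid is at the centre, 0.3795 m below the top of the plate, so the highest point sits at y_top = 4.27877 − 0.3795 = 3.89927 m along the incline.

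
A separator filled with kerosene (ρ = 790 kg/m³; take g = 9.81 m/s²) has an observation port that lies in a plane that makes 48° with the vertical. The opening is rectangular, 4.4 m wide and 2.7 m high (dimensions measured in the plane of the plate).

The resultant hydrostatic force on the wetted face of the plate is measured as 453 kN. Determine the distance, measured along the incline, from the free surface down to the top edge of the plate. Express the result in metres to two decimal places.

γ = ρg = 790 × 9.81 / 1000 = 7.7499 kN/m³.
A = 4.4 × 2.7 = 11.88 m².
From F = γ·h_c·A, the centroid depth is h_c = 453/(7.7499 × 11.88) = 4.92023 m.
The plate makes 48° with the vertical, i.e. θ = 90° − 48° = 42° to the horizontal. Measuring y along the incline from the free-surface line, vertical depth h = y·sinθ with sinθ = 0.669131.
Along the incline, y_c = h_c/sinθ = 4.92023/0.669131 = 7.35316 m.
The centroid lies 2.7/2 = 1.35 m below the top edge, so the top edge sits at y_top = 7.35316 − 1.35 = 6.00316 m along the incline.

y_top ≈ 6.00 m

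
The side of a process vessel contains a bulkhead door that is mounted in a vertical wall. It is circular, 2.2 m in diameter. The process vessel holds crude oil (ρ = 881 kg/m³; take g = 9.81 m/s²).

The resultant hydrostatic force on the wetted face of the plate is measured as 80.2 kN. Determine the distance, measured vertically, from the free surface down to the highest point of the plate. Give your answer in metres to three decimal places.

γ = ρg = 881 × 9.81 / 1000 = 8.64261 kN/m³.
A = π(1.1)² = 3.80133 m².
From F = γ·h_c·A, the centroid depth is h_c = 80.2/(8.64261 × 3.80133) = 2.44115 m.
The centroid is at the centre, 1.1 m below the top of the plate, so the highest point sits at h_top = 2.44115 − 1.1 = 1.34115 m below the surface.

d_top ≈ 1.341 m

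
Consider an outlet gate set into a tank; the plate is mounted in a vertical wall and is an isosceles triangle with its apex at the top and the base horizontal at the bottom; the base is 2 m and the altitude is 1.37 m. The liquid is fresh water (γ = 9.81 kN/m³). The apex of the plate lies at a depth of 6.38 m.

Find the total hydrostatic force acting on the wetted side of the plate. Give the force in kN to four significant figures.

F ≈ 98.02 kN

γ = 9.81 kN/m³.
With the apex up, the centroid sits 2h/3 = 2 × 1.37/3 = 0.913333 m below the apex, so the centroid depth is h_c = 6.38 + 0.913333 = 7.29333 m.
A = ½ × 2 × 1.37 = 1.37 m².
Resultant F = γ·h_c·A = 9.81 × 7.29333 × 1.37 = 98.0202 kN.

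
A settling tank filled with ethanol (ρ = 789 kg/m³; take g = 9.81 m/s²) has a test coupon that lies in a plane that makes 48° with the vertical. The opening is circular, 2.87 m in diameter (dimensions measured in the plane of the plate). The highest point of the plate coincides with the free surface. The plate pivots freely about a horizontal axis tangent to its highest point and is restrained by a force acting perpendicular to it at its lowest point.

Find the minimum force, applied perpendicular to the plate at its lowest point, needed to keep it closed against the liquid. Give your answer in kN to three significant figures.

γ = ρg = 789 × 9.81 / 1000 = 7.74009 kN/m³.
The plate makes 48° with the vertical, i.e. θ = 90° − 48° = 42° to the horizontal. Measuring y along the incline from the free-surface line, vertical depth h = y·sinθ with sinθ = 0.669131.
The centroid is at the centre, 1.435 m below the top of the plate, so y_c = 1.435 m and h_c = 1.435 × 0.669131 = 0.960203 m.
A = π(1.435)² = 6.46925 m².
Resultant F = γ·h_c·A = 7.74009 × 0.960203 × 6.46925 = 48.0798 kN.
I_c = πr⁴/4 = π × 1.435⁴/4 = 3.33041 m⁴.
Centre of pressure: y_p = y_c + I_c/(y_c·A) = 1.435 + 3.33041/(1.435 × 6.46925) = 1.435 + 0.35875 = 1.79375 m along the plane.
The resultant acts 1.435 + 0.35875 = 1.79375 m (along the plate) below the hinge at the top edge, so the moment about the hinge is M = F × 1.79375 = 48.0798 × 1.79375 = 86.2431 kN·m.
A normal force at the bottom, 2.87 m from the hinge, must supply this moment: P = 86.2431/2.87 = 30.0499 kN.

P ≈ 30.0 kN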